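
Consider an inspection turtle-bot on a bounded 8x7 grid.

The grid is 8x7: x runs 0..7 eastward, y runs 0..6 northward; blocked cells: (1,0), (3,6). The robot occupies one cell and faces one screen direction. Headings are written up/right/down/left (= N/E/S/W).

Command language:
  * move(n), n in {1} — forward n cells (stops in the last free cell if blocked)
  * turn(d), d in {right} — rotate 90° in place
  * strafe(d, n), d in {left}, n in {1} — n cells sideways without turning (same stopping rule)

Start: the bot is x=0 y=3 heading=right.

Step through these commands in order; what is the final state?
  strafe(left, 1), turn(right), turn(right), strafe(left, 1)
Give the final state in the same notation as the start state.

x=0 y=3 heading=left

from: x=0 y=3 heading=right
1. strafe(left, 1) → x=0 y=4 heading=right
2. turn(right) → x=0 y=4 heading=down
3. turn(right) → x=0 y=4 heading=left
4. strafe(left, 1) → x=0 y=3 heading=left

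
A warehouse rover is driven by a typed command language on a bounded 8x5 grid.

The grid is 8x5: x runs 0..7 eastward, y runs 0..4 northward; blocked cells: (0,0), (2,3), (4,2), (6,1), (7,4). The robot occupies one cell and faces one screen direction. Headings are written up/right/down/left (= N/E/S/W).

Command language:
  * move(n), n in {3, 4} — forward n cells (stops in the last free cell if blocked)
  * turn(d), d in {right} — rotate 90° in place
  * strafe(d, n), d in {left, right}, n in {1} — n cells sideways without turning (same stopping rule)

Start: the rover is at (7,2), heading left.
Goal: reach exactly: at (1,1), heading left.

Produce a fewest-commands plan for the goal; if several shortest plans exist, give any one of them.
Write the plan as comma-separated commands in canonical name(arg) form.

t0: at (7,2), heading left
t=1 move(3) ⇒ at (5,2), heading left
t=2 strafe(left, 1) ⇒ at (5,1), heading left
t=3 move(4) ⇒ at (1,1), heading left
no 2-step plan works, so 3 is optimal.

move(3), strafe(left, 1), move(4)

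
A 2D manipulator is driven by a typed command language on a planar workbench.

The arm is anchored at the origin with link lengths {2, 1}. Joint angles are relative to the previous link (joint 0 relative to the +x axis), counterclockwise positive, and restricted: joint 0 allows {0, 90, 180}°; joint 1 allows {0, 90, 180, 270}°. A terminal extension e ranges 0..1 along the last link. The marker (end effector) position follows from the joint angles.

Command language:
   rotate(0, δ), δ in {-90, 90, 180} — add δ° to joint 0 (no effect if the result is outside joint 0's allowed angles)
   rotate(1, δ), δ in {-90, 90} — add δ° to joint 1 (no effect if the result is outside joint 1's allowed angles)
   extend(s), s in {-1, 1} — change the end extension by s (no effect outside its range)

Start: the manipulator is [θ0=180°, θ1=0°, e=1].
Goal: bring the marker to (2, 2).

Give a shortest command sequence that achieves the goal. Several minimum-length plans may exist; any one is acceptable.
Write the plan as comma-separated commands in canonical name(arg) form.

rotate(1, -90), rotate(0, -90)

t0: [θ0=180°, θ1=0°, e=1]
t=1 rotate(1, -90) ⇒ [θ0=180°, θ1=270°, e=1]
t=2 rotate(0, -90) ⇒ [θ0=90°, θ1=270°, e=1]
no 1-step plan works, so 2 is optimal.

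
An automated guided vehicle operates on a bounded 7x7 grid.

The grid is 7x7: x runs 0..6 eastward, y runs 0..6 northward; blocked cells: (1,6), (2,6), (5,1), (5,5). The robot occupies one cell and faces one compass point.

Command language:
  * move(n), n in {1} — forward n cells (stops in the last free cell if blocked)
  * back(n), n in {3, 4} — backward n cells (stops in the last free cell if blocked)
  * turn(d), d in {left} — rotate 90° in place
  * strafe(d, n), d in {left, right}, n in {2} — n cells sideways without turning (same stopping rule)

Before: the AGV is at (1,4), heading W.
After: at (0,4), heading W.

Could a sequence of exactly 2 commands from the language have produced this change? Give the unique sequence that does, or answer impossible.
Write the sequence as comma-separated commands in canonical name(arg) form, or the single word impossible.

move(1), move(1)

key: still facing W at the end — nothing in the sequence rotates
from: at (1,4), heading W
1. move(1) → at (0,4), heading W
2. move(1) → at (0,4), heading W
no rival 2-sequence matches.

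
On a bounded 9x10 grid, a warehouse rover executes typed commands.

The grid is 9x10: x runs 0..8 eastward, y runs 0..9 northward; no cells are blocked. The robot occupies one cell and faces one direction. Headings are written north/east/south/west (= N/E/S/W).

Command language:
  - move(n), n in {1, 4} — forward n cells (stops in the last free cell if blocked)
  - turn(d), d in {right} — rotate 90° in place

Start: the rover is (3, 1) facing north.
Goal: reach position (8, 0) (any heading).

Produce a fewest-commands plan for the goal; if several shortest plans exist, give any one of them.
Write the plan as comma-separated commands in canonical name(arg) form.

turn(right), move(1), move(4), turn(right), move(1)

initial: (3, 1) facing north
[1] after turn(right): (3, 1) facing east
[2] after move(1): (4, 1) facing east
[3] after move(4): (8, 1) facing east
[4] after turn(right): (8, 1) facing south
[5] after move(1): (8, 0) facing south
no 4-step plan works, so 5 is optimal.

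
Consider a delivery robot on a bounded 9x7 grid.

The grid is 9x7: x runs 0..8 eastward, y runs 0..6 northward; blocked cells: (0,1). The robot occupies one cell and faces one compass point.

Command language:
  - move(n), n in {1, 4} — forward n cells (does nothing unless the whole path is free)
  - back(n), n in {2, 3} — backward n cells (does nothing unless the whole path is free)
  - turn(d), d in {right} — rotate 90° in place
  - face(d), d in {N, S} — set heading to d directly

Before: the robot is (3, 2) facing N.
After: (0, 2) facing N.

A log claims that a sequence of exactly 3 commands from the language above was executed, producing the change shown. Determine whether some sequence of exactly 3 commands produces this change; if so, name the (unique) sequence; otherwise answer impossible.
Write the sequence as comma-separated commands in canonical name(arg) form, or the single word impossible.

key: still facing N at the end — net rotation zero over 3 steps
from: (3, 2) facing N
1. turn(right) → (3, 2) facing E
2. back(3) → (0, 2) facing E
3. face(N) → (0, 2) facing N
uniquely the one of 343 3-step routes that fits.

turn(right), back(3), face(N)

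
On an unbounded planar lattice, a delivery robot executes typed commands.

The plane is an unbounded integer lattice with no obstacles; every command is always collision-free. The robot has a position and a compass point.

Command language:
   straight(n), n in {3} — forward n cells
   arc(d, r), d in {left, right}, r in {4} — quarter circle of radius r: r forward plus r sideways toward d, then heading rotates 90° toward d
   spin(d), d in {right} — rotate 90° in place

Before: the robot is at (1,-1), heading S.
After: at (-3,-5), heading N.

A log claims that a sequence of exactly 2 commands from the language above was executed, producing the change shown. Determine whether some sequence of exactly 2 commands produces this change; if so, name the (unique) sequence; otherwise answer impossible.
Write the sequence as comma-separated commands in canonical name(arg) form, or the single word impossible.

key: position moved to (-3,-5) AND the heading swung to N — translation plus rotation needed
from: at (1,-1), heading S
t=1 arc(right, 4) ⇒ at (-3,-5), heading W
t=2 spin(right) ⇒ at (-3,-5), heading N
uniquely the one of 16 2-step routes that fits.

arc(right, 4), spin(right)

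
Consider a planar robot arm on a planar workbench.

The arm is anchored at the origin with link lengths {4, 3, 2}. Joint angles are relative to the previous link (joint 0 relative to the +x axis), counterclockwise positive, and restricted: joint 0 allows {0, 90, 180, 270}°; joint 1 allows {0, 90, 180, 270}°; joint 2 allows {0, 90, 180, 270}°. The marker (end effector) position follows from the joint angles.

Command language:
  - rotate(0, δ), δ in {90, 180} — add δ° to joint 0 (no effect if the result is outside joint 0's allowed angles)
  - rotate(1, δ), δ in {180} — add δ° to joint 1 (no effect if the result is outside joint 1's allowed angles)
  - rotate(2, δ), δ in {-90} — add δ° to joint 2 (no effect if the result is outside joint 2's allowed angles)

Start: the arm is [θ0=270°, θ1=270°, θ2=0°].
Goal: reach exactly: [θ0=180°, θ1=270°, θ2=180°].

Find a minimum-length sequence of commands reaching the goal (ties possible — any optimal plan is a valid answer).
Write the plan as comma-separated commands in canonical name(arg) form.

rotate(0, 180), rotate(0, 90), rotate(2, -90), rotate(2, -90)

from: [θ0=270°, θ1=270°, θ2=0°]
step 1 (rotate(0, 180)): [θ0=90°, θ1=270°, θ2=0°]
step 2 (rotate(0, 90)): [θ0=180°, θ1=270°, θ2=0°]
step 3 (rotate(2, -90)): [θ0=180°, θ1=270°, θ2=270°]
step 4 (rotate(2, -90)): [θ0=180°, θ1=270°, θ2=180°]
minimal: 4 command(s), checked below 4.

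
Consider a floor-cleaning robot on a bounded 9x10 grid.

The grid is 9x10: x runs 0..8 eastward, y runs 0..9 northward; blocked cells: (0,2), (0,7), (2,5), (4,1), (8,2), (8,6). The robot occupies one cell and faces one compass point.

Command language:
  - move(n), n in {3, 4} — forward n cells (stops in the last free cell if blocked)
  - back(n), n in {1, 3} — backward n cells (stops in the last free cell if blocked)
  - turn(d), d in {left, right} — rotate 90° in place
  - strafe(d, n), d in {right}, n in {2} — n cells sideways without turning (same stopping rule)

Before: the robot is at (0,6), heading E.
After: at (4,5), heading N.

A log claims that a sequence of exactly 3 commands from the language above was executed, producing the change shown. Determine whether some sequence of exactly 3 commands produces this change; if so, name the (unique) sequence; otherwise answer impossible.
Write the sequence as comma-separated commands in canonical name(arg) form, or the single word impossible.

move(4), turn(left), back(1)

key: cell and facing (now N) both changed — the 3 commands mix motion and turning
t0: at (0,6), heading E
t=1 move(4) ⇒ at (4,6), heading E
t=2 turn(left) ⇒ at (4,6), heading N
t=3 back(1) ⇒ at (4,5), heading N
no other 3-command option fits: unique.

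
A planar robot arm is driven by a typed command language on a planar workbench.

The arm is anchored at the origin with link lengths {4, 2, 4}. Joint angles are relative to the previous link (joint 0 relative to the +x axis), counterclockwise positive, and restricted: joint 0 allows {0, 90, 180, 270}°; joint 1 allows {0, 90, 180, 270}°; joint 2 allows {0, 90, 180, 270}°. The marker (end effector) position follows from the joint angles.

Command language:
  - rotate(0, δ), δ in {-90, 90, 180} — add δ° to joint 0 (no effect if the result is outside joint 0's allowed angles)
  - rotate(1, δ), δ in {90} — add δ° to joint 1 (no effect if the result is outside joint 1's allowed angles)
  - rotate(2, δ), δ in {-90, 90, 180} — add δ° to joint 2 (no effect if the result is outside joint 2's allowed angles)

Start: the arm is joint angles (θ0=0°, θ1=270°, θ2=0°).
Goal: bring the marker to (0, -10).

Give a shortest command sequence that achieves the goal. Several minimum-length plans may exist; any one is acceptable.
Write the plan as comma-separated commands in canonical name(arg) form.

rotate(0, -90), rotate(1, 90)

t0: joint angles (θ0=0°, θ1=270°, θ2=0°)
t=1 rotate(0, -90) ⇒ joint angles (θ0=270°, θ1=270°, θ2=0°)
t=2 rotate(1, 90) ⇒ joint angles (θ0=270°, θ1=0°, θ2=0°)
nothing shorter than 2 reaches the goal.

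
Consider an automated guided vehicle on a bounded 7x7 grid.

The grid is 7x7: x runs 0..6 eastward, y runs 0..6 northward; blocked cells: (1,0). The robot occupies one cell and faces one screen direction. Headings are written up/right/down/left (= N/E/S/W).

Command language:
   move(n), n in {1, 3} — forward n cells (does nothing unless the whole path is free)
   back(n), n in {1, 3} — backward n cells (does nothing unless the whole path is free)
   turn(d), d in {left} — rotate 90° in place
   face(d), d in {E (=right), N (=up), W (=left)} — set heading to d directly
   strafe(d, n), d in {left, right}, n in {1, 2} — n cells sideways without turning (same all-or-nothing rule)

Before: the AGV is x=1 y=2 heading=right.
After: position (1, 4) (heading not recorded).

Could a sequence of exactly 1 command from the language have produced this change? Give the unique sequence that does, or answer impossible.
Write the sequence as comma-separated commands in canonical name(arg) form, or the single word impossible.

begin: x=1 y=2 heading=right
step 1 (strafe(left, 2)): x=1 y=4 heading=right
all 12 alternatives checked — unique.

strafe(left, 2)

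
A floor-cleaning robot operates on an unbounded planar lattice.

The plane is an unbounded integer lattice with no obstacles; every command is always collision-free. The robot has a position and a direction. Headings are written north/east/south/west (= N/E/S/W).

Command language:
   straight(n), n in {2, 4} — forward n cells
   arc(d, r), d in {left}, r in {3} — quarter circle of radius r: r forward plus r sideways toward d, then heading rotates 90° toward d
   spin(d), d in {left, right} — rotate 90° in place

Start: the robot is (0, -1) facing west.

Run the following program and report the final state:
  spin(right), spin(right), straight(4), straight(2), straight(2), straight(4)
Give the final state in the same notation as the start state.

initial: (0, -1) facing west
t=1 spin(right) ⇒ (0, -1) facing north
t=2 spin(right) ⇒ (0, -1) facing east
t=3 straight(4) ⇒ (4, -1) facing east
t=4 straight(2) ⇒ (6, -1) facing east
t=5 straight(2) ⇒ (8, -1) facing east
t=6 straight(4) ⇒ (12, -1) facing east

(12, -1) facing east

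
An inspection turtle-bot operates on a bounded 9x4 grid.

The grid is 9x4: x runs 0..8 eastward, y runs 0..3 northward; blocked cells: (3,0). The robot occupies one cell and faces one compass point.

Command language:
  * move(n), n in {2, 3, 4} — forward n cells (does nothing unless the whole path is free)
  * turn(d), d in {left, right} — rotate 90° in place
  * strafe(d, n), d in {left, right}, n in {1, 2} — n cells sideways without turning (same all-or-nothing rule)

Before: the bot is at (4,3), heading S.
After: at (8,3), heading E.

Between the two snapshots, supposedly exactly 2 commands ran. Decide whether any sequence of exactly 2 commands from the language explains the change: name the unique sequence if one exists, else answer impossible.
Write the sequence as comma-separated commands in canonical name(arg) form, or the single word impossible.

key: running move(4) before turn(left) would end elsewhere — order is forced
start: at (4,3), heading S
[1] after turn(left): at (4,3), heading E
[2] after move(4): at (8,3), heading E
uniquely the one of 81 2-step routes that fits.

turn(left), move(4)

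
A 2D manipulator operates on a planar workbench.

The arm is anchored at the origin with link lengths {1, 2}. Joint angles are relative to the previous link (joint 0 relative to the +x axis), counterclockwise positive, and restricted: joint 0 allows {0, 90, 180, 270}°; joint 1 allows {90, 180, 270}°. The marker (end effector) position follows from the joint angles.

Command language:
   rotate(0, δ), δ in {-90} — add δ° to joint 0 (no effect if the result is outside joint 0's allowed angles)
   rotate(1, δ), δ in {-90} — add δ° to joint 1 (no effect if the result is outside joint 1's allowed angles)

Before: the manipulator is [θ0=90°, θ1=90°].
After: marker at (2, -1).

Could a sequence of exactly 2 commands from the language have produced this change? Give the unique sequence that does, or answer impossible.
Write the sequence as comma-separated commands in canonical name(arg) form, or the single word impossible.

rotate(0, -90), rotate(0, -90)

start: [θ0=90°, θ1=90°]
step 1 (rotate(0, -90)): [θ0=0°, θ1=90°]
step 2 (rotate(0, -90)): [θ0=270°, θ1=90°]
no rival 2-sequence matches.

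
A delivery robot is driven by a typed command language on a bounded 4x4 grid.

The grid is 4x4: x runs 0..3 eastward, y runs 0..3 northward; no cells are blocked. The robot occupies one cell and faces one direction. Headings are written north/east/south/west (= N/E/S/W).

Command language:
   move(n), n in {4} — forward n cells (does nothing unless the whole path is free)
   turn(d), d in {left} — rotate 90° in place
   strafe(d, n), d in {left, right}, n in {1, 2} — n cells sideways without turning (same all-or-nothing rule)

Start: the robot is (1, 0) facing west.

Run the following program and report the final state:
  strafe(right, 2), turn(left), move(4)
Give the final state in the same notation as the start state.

initial: (1, 0) facing west
step 1 (strafe(right, 2)): (1, 2) facing west
step 2 (turn(left)): (1, 2) facing south
step 3 (move(4)): (1, 2) facing south

(1, 2) facing south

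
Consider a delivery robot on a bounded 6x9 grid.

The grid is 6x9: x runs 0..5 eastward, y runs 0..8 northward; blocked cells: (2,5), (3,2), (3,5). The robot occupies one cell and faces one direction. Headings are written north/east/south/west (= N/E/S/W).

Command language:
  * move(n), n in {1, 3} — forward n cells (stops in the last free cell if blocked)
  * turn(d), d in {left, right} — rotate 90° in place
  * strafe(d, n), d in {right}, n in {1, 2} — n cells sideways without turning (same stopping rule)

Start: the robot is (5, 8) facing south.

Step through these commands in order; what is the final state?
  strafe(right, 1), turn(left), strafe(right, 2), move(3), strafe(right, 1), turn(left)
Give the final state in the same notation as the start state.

(5, 5) facing north

initial: (5, 8) facing south
[1] after strafe(right, 1): (4, 8) facing south
[2] after turn(left): (4, 8) facing east
[3] after strafe(right, 2): (4, 6) facing east
[4] after move(3): (5, 6) facing east
[5] after strafe(right, 1): (5, 5) facing east
[6] after turn(left): (5, 5) facing north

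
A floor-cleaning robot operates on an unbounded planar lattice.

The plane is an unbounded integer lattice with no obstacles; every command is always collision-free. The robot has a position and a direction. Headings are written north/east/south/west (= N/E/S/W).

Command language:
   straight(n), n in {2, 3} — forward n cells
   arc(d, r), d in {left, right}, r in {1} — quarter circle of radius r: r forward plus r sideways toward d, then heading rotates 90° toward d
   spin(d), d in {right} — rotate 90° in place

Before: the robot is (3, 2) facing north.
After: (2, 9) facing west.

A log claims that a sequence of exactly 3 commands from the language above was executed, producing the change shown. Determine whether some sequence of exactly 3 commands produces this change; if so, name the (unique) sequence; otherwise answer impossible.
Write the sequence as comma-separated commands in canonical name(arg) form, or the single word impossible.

key: position moved to (2,9) AND the heading swung to W — translation plus rotation needed
initial: (3, 2) facing north
[1] after straight(3): (3, 5) facing north
[2] after straight(3): (3, 8) facing north
[3] after arc(left, 1): (2, 9) facing west
no rival 3-sequence matches.

straight(3), straight(3), arc(left, 1)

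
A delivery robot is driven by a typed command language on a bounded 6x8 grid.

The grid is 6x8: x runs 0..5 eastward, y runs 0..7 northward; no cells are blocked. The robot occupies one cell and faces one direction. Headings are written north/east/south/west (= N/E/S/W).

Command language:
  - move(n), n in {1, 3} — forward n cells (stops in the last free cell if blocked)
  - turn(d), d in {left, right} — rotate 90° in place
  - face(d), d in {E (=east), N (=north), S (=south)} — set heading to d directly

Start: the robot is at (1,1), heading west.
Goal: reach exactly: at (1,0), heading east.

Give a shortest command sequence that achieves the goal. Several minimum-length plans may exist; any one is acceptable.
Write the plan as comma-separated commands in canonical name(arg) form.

face(S), move(1), face(E)

from: at (1,1), heading west
[1] after face(S): at (1,1), heading south
[2] after move(1): at (1,0), heading south
[3] after face(E): at (1,0), heading east
nothing shorter than 3 reaches the goal.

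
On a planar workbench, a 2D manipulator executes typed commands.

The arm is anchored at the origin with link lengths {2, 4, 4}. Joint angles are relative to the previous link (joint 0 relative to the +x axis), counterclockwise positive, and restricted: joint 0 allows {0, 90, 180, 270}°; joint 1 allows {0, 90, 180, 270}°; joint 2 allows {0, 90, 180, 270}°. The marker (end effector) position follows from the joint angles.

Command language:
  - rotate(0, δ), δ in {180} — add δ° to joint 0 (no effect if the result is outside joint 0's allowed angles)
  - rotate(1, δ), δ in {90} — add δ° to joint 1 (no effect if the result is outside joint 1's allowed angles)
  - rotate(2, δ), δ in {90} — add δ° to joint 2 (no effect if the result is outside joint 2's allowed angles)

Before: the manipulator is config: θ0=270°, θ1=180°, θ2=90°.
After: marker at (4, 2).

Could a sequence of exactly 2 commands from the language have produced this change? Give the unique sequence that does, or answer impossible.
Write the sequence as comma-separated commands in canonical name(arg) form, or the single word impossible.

start: config: θ0=270°, θ1=180°, θ2=90°
t=1 rotate(2, 90) ⇒ config: θ0=270°, θ1=180°, θ2=180°
t=2 rotate(2, 90) ⇒ config: θ0=270°, θ1=180°, θ2=270°
no rival 2-sequence matches.

rotate(2, 90), rotate(2, 90)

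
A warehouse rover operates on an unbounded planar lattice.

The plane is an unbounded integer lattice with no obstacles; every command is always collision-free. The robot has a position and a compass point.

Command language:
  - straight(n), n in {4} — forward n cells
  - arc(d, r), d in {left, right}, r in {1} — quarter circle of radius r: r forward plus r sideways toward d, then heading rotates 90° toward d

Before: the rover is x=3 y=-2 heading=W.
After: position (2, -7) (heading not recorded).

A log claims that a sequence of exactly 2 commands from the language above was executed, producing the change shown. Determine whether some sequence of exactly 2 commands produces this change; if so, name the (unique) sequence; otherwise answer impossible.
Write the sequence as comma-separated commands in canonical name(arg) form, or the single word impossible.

key: order matters: swapping arc(left, 1) and straight(4) lands elsewhere
from: x=3 y=-2 heading=W
[1] after arc(left, 1): x=2 y=-3 heading=S
[2] after straight(4): x=2 y=-7 heading=S
uniquely the one of 9 2-step routes that fits.

arc(left, 1), straight(4)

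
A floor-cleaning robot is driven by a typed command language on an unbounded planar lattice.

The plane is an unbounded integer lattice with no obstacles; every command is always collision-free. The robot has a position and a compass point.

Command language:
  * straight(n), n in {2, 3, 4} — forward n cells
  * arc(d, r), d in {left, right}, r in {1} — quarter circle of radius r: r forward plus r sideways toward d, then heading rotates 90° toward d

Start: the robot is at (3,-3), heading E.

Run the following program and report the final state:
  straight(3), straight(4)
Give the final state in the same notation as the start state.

at (10,-3), heading E

from: at (3,-3), heading E
t=1 straight(3) ⇒ at (6,-3), heading E
t=2 straight(4) ⇒ at (10,-3), heading E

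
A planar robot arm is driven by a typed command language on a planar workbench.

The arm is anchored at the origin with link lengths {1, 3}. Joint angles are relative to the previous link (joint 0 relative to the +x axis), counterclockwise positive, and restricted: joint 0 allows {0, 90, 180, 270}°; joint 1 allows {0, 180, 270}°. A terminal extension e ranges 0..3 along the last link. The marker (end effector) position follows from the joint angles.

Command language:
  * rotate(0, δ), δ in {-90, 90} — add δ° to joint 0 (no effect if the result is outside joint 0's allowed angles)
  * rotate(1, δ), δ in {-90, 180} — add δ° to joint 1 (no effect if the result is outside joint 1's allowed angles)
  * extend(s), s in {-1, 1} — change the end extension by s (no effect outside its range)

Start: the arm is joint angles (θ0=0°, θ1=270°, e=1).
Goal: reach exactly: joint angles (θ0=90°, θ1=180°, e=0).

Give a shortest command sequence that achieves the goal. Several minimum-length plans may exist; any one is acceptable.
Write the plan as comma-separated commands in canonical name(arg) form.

extend(-1), rotate(0, 90), rotate(1, -90)

initial: joint angles (θ0=0°, θ1=270°, e=1)
[1] after extend(-1): joint angles (θ0=0°, θ1=270°, e=0)
[2] after rotate(0, 90): joint angles (θ0=90°, θ1=270°, e=0)
[3] after rotate(1, -90): joint angles (θ0=90°, θ1=180°, e=0)
no 2-step plan works, so 3 is optimal.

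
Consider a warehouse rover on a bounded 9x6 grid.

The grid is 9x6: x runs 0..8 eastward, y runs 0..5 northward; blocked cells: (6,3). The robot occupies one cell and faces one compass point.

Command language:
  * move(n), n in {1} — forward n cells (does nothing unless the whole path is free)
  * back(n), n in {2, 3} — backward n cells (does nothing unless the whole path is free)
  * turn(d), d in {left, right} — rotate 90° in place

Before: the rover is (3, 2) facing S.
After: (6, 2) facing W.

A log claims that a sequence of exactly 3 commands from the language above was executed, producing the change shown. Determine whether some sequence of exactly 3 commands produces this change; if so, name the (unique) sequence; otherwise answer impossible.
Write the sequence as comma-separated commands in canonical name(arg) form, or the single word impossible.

key: position moved to (6,2) AND the heading swung to W — translation plus rotation needed
initial: (3, 2) facing S
t=1 turn(right) ⇒ (3, 2) facing W
t=2 back(3) ⇒ (6, 2) facing W
t=3 back(3) ⇒ (6, 2) facing W
uniquely the one of 125 3-step routes that fits.

turn(right), back(3), back(3)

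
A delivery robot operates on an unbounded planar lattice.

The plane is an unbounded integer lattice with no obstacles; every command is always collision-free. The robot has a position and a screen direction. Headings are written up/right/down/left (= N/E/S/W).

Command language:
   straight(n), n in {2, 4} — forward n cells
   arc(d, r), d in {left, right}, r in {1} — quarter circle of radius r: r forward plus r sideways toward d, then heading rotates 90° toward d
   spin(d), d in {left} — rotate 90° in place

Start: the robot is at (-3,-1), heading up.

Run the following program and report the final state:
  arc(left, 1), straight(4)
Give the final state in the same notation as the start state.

at (-8,0), heading left

from: at (-3,-1), heading up
[1] after arc(left, 1): at (-4,0), heading left
[2] after straight(4): at (-8,0), heading left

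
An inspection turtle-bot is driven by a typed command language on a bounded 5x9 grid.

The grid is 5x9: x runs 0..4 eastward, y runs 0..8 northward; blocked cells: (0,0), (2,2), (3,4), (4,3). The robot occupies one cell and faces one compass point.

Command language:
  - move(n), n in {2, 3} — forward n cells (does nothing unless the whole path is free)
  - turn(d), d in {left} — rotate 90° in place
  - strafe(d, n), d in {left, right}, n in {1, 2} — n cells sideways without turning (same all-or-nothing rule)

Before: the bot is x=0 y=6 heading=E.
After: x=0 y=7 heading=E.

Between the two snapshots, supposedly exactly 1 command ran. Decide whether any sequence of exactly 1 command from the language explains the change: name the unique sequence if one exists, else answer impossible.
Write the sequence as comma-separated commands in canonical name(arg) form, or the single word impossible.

strafe(left, 1)

key: heading stays E — the single command does not turn
from: x=0 y=6 heading=E
t=1 strafe(left, 1) ⇒ x=0 y=7 heading=E
no other 1-command option fits: unique.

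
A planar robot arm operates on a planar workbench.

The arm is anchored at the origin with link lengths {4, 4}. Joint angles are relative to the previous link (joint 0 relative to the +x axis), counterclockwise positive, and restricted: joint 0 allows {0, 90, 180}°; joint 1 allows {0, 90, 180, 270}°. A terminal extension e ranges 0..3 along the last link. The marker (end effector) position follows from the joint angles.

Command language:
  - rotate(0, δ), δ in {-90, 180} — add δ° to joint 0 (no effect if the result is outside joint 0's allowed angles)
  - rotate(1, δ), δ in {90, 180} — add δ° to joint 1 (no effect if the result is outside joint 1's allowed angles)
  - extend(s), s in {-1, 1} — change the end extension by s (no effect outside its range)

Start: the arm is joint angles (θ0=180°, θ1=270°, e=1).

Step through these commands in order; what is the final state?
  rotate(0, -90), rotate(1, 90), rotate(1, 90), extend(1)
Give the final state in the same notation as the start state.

start: joint angles (θ0=180°, θ1=270°, e=1)
1. rotate(0, -90) → joint angles (θ0=90°, θ1=270°, e=1)
2. rotate(1, 90) → joint angles (θ0=90°, θ1=0°, e=1)
3. rotate(1, 90) → joint angles (θ0=90°, θ1=90°, e=1)
4. extend(1) → joint angles (θ0=90°, θ1=90°, e=2)

joint angles (θ0=90°, θ1=90°, e=2)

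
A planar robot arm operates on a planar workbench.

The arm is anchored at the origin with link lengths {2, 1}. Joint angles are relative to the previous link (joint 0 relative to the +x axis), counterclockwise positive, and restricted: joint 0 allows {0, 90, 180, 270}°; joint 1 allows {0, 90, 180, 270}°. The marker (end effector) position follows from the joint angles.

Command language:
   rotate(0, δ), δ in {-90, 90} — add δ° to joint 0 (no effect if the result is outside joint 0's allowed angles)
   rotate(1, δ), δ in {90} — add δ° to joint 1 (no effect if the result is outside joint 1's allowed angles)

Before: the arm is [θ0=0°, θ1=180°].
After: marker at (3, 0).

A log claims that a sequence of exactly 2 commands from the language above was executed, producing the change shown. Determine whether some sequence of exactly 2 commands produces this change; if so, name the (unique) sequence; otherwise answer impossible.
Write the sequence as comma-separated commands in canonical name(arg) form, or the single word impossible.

rotate(1, 90), rotate(1, 90)

t0: [θ0=0°, θ1=180°]
t=1 rotate(1, 90) ⇒ [θ0=0°, θ1=270°]
t=2 rotate(1, 90) ⇒ [θ0=0°, θ1=0°]
uniquely the one of 9 2-step routes that fits.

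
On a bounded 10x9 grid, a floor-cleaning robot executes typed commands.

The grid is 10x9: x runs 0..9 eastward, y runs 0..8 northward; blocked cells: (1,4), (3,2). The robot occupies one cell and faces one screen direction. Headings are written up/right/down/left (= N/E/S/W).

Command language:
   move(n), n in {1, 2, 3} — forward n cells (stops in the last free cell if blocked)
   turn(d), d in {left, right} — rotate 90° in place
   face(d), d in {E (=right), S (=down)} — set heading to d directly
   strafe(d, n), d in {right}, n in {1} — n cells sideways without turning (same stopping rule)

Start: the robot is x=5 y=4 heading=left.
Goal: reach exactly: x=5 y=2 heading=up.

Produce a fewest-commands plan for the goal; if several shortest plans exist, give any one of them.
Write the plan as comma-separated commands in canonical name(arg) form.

from: x=5 y=4 heading=left
[1] after face(S): x=5 y=4 heading=down
[2] after move(2): x=5 y=2 heading=down
[3] after turn(right): x=5 y=2 heading=left
[4] after turn(right): x=5 y=2 heading=up
no 3-step plan works, so 4 is optimal.

face(S), move(2), turn(right), turn(right)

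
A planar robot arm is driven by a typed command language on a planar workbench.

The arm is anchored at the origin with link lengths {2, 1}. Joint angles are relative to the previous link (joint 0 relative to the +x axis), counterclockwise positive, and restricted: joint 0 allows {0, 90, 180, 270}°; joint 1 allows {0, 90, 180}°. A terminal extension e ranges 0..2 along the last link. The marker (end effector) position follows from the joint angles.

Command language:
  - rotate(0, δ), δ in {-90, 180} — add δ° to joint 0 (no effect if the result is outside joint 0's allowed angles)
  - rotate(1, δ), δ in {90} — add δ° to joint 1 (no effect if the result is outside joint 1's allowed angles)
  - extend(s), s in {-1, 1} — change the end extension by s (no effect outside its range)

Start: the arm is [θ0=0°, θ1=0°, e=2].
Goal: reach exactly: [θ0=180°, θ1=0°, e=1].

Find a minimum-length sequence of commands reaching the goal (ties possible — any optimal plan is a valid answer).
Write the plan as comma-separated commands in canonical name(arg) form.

extend(-1), rotate(0, 180)

from: [θ0=0°, θ1=0°, e=2]
step 1 (extend(-1)): [θ0=0°, θ1=0°, e=1]
step 2 (rotate(0, 180)): [θ0=180°, θ1=0°, e=1]
no 1-step plan works, so 2 is optimal.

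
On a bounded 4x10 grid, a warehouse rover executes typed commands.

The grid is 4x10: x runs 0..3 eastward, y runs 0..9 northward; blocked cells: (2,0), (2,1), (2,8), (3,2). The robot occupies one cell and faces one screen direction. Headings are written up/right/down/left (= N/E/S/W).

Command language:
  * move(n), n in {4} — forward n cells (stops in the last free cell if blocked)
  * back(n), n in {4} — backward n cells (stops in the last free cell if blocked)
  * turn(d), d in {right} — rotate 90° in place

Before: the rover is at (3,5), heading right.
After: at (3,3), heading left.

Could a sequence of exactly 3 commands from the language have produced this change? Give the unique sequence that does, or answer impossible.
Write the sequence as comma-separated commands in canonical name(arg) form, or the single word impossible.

key: position moved to (3,3) AND the heading swung to W — translation plus rotation needed
start: at (3,5), heading right
1. turn(right) → at (3,5), heading down
2. move(4) → at (3,3), heading down
3. turn(right) → at (3,3), heading left
no other 3-command option fits: unique.

turn(right), move(4), turn(right)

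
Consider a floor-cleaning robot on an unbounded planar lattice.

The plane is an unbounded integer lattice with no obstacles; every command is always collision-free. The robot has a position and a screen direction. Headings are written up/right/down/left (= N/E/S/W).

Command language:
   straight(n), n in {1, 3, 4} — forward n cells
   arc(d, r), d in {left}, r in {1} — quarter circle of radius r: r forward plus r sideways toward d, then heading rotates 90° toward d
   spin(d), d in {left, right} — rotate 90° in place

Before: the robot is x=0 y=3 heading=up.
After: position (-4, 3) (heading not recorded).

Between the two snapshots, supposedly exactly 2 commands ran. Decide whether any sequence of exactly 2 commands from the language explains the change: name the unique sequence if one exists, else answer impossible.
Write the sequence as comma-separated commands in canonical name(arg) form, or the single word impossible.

spin(left), straight(4)

key: running straight(4) before spin(left) would end elsewhere — order is forced
from: x=0 y=3 heading=up
[1] after spin(left): x=0 y=3 heading=left
[2] after straight(4): x=-4 y=3 heading=left
no rival 2-sequence matches.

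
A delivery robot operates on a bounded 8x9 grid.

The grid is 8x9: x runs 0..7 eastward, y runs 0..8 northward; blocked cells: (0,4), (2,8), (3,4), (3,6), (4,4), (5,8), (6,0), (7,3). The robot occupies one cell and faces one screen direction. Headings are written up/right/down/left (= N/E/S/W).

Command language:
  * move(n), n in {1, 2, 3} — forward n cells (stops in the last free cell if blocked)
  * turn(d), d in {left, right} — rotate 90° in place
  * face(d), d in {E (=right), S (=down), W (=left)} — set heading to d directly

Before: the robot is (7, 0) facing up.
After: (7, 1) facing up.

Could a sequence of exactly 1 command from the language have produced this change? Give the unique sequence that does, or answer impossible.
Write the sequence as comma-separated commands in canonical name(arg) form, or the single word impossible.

move(1)

key: heading stays N — the single command does not turn
initial: (7, 0) facing up
step 1 (move(1)): (7, 1) facing up
no other 1-command option fits: unique.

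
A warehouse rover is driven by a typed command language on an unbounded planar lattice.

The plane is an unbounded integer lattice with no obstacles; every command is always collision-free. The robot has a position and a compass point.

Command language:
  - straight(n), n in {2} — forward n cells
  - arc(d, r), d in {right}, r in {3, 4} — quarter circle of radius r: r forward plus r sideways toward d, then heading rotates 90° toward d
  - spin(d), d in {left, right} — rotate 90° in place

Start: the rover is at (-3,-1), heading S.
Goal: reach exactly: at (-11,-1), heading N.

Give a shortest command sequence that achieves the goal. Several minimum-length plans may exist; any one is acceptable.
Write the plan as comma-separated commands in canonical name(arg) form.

from: at (-3,-1), heading S
step 1 (arc(right, 4)): at (-7,-5), heading W
step 2 (arc(right, 4)): at (-11,-1), heading N
shorter routes all fall short; 2 is best.

arc(right, 4), arc(right, 4)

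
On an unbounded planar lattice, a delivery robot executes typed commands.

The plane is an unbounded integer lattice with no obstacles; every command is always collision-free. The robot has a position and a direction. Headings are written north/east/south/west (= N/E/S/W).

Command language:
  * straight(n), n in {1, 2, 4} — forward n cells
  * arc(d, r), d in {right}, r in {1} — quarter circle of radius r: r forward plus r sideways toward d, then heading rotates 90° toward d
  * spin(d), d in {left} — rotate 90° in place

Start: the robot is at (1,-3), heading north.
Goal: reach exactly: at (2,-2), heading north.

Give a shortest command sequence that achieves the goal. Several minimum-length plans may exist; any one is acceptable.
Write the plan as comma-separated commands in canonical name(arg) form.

arc(right, 1), spin(left)

start: at (1,-3), heading north
1. arc(right, 1) → at (2,-2), heading east
2. spin(left) → at (2,-2), heading north
nothing shorter than 2 reaches the goal.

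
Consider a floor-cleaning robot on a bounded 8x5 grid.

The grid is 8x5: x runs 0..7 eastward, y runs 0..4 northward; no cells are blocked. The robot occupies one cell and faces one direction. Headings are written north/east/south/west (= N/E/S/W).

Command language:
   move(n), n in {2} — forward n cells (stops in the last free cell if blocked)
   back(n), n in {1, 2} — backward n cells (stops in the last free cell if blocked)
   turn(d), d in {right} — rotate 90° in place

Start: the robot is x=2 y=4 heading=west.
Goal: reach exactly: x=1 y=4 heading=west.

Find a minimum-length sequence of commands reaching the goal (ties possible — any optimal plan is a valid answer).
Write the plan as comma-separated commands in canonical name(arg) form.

back(1), move(2)

initial: x=2 y=4 heading=west
step 1 (back(1)): x=3 y=4 heading=west
step 2 (move(2)): x=1 y=4 heading=west
no 1-step plan works, so 2 is optimal.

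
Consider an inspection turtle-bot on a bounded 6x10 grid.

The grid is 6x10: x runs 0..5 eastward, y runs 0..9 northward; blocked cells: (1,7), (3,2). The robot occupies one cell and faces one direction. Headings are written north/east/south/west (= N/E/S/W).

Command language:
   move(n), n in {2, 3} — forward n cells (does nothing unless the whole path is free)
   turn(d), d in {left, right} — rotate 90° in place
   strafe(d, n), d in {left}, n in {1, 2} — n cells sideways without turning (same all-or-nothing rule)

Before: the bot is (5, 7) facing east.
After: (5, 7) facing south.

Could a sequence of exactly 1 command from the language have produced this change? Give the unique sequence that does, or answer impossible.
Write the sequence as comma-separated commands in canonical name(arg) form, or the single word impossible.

key: (5,7) unchanged — the single command moves nothing
start: (5, 7) facing east
t=1 turn(right) ⇒ (5, 7) facing south
all 6 alternatives checked — unique.

turn(right)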